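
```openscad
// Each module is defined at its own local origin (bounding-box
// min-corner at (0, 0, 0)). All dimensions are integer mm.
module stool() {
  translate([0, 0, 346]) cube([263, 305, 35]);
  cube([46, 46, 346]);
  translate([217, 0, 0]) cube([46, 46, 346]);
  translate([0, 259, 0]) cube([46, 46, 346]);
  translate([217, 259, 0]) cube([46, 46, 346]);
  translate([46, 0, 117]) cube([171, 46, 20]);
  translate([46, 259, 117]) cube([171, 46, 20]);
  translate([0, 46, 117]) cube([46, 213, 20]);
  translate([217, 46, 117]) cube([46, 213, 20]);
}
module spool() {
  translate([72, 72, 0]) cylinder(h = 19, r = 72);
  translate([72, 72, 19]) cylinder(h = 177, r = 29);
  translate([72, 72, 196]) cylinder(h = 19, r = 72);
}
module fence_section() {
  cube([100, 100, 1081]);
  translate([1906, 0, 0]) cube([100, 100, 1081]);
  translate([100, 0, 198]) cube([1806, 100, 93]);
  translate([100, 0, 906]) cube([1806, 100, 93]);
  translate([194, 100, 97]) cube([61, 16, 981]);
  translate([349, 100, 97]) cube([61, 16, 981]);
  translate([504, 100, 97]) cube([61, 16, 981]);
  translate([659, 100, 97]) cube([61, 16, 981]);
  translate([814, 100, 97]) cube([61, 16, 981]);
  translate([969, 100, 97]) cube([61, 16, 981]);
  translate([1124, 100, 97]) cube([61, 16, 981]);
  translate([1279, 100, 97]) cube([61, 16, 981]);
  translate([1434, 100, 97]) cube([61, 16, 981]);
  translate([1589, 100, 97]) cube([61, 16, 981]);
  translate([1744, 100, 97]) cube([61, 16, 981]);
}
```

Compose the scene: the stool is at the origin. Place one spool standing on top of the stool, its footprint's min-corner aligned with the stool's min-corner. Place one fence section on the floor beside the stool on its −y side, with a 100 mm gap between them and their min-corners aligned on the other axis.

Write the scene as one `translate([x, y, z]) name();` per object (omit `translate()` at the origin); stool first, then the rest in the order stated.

stool();
translate([0, 0, 381]) spool();
translate([0, -216, 0]) fence_section();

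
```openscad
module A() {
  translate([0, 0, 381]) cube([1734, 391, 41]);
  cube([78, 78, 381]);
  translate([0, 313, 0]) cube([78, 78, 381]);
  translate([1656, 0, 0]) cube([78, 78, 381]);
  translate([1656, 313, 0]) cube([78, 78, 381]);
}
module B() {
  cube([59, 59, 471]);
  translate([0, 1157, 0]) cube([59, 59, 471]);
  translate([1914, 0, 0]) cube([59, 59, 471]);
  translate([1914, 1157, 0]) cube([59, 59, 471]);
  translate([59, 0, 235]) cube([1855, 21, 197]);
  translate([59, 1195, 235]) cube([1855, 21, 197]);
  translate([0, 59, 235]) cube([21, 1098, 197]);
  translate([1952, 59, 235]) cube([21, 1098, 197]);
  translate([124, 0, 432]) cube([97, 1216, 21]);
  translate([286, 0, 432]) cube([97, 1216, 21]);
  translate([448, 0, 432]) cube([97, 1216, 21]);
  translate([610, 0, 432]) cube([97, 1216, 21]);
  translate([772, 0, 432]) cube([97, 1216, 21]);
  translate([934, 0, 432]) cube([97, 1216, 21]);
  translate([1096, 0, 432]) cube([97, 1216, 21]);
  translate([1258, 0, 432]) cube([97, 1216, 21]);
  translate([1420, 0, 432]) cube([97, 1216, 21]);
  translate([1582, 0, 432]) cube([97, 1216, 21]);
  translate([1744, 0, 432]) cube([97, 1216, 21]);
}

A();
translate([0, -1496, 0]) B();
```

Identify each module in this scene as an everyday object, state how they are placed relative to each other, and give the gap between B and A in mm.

The bed frame's nearest face is 280 mm from the bench's −y face.

A is a bench. B is a bed frame. The bed frame is on the floor beside the bench on its −y side. The gap between the bed frame and the bench is 280 mm.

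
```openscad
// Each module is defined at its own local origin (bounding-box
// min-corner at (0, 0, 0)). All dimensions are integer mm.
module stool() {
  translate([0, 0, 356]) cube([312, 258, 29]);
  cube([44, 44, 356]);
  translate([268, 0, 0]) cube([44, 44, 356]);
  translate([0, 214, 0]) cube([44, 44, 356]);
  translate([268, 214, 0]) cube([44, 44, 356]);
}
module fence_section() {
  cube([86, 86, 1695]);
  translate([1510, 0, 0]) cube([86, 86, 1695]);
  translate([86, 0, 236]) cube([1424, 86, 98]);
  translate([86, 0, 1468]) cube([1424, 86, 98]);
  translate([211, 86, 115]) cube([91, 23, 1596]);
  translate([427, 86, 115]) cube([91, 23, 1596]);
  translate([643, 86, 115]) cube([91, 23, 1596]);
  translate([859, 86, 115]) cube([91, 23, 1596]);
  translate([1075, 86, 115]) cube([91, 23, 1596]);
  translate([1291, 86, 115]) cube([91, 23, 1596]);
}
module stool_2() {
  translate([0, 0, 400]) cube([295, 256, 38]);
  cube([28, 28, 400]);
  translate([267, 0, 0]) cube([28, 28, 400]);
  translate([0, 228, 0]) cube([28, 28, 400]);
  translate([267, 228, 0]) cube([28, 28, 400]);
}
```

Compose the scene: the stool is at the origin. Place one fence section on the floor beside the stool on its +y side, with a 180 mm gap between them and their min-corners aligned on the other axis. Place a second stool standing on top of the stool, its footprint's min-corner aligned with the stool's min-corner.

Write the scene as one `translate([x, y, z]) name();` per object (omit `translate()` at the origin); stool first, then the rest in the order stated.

stool();
translate([0, 438, 0]) fence_section();
translate([0, 0, 385]) stool_2();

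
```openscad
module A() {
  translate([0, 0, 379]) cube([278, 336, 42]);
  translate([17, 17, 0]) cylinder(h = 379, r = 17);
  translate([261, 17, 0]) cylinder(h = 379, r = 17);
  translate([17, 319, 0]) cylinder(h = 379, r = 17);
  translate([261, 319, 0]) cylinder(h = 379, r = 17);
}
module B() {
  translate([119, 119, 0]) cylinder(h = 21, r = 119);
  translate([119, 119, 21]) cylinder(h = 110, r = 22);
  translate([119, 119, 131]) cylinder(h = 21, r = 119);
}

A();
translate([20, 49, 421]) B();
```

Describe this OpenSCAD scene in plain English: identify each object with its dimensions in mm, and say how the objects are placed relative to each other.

A is a four-legged stool. The seat is a 278×336×42 mm slab whose top surface is at z = 421 mm; four round legs, each 34 mm in diameter, run from the floor (z = 0) to the underside of the seat, each leg's axis is inset half a diameter from the nearest pair of seat edges (so the leg's bounding box is flush with the corner).

B is a spool: two coaxial disc flanges of radius 119 mm and thickness 21 mm, joined by a core cylinder of radius 22 mm and height 110 mm. The lower flange rests on z = 0 and the three cylinders share a vertical axis.

The spool is on top of the stool, centred.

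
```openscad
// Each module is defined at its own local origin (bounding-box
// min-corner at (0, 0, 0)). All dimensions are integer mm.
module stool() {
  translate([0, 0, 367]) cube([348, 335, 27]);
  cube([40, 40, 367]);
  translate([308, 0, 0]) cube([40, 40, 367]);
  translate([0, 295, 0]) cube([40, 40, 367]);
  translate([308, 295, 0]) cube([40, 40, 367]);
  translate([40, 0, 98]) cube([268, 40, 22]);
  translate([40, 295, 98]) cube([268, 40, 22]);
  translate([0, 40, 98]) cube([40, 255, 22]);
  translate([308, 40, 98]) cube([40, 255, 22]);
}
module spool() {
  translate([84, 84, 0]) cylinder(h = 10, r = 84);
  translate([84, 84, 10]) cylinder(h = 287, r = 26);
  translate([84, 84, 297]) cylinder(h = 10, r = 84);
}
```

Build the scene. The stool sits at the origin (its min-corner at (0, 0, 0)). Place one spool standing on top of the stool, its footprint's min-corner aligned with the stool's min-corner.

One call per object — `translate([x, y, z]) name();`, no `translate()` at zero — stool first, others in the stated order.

stool();
translate([0, 0, 394]) spool();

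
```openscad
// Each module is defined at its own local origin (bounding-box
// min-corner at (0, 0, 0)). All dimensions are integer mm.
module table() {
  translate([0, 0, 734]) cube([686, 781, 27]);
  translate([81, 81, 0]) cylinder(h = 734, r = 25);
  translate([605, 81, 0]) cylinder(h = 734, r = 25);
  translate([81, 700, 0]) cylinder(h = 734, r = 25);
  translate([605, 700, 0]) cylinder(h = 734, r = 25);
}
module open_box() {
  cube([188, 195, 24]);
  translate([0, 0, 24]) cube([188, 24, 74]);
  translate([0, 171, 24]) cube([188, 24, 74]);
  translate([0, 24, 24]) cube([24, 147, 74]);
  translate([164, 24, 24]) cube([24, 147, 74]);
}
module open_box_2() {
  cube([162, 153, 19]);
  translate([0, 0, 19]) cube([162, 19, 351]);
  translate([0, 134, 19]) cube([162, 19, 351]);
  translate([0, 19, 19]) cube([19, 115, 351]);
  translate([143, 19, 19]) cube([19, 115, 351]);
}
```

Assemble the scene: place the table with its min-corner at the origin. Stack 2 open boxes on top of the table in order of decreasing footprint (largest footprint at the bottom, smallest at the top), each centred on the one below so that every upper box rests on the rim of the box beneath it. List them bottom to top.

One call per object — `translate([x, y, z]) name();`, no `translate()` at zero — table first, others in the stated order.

table();
translate([249, 293, 761]) open_box();
translate([262, 314, 859]) open_box_2();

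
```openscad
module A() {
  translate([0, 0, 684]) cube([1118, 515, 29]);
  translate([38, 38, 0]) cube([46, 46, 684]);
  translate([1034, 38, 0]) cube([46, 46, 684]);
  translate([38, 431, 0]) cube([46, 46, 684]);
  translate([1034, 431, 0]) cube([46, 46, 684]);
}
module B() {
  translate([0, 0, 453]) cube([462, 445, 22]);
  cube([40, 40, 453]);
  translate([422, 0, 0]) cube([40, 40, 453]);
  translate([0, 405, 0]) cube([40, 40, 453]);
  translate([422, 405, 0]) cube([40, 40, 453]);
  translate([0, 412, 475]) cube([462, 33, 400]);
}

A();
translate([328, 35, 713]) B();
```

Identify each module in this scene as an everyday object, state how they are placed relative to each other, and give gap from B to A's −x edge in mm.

The chair's min-x is at 328; the table's min-x is 0; gap = 328 mm.

A is a table. B is a chair. The chair is on top of the table, centred. The gap from the chair to the table's −x edge is 328 mm.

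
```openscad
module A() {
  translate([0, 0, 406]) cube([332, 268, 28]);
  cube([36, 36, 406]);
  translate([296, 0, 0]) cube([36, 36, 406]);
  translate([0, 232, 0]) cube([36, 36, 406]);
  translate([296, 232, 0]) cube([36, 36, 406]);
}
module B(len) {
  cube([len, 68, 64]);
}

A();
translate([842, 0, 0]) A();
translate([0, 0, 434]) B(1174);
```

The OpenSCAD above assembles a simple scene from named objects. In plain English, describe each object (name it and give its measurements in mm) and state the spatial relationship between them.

A is a four-legged stool. The seat is a 332×268×28 mm slab whose top surface is at z = 434 mm; four square legs, each 36×36 mm in cross-section, run from the floor (z = 0) to the underside of the seat, each flush with a corner of the seat.

B is a rectangular beam 1174 mm long (x), 68 mm deep (y), 64 mm thick (z).

The beam spans the tops of two stools placed 510 mm apart, resting at z = 434 mm.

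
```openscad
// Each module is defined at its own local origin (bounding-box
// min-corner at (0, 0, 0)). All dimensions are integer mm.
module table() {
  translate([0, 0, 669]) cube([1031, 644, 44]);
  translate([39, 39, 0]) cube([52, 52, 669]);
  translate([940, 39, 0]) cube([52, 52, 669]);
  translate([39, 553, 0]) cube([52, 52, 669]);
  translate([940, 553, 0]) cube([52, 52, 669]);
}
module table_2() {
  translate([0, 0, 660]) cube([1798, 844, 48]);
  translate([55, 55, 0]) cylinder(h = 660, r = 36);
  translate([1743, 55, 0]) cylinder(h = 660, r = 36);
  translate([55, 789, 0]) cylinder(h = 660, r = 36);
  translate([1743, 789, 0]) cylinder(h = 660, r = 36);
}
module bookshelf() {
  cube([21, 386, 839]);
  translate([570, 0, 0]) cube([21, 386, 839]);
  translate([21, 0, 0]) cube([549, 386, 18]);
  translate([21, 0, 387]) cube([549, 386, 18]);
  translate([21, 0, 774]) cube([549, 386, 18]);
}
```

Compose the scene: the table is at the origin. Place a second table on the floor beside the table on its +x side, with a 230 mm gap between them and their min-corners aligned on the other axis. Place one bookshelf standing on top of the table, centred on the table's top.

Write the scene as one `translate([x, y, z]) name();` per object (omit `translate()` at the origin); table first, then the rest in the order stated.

table();
translate([1261, 0, 0]) table_2();
translate([220, 129, 713]) bookshelf();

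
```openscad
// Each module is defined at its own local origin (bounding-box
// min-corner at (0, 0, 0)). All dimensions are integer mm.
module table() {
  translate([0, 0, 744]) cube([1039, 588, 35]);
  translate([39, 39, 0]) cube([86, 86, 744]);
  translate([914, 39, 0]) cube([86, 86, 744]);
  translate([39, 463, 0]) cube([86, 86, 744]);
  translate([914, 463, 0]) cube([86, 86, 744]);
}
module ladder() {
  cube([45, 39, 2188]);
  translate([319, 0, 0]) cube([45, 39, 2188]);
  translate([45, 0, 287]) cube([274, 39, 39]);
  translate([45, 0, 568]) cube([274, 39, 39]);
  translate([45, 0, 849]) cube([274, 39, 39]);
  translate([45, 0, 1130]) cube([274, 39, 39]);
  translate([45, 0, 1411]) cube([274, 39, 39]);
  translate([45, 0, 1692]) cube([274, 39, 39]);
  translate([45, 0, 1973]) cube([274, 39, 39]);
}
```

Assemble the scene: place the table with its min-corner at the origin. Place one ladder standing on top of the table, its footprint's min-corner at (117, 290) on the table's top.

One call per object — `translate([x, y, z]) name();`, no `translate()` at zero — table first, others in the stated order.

table();
translate([117, 290, 779]) ladder();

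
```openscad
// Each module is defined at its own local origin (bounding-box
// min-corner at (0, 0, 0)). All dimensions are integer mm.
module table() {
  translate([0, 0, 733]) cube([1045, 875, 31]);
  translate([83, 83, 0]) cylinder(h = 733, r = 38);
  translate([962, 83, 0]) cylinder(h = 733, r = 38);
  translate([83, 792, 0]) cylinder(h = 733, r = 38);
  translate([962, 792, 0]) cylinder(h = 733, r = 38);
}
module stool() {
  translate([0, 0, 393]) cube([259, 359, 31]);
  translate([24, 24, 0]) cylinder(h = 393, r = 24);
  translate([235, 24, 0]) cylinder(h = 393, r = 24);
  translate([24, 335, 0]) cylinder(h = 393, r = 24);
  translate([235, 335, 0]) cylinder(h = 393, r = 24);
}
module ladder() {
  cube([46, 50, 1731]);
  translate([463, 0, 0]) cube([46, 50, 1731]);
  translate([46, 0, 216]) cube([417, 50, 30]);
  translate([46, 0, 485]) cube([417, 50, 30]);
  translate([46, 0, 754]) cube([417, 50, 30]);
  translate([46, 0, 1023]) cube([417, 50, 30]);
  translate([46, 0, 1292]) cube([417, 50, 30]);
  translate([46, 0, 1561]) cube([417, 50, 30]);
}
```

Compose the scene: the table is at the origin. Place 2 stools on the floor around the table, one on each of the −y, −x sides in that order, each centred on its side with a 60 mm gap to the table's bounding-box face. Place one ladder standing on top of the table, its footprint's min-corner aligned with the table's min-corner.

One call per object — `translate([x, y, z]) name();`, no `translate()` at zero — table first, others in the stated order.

table();
translate([393, -419, 0]) stool();
translate([-319, 258, 0]) stool();
translate([0, 0, 764]) ladder();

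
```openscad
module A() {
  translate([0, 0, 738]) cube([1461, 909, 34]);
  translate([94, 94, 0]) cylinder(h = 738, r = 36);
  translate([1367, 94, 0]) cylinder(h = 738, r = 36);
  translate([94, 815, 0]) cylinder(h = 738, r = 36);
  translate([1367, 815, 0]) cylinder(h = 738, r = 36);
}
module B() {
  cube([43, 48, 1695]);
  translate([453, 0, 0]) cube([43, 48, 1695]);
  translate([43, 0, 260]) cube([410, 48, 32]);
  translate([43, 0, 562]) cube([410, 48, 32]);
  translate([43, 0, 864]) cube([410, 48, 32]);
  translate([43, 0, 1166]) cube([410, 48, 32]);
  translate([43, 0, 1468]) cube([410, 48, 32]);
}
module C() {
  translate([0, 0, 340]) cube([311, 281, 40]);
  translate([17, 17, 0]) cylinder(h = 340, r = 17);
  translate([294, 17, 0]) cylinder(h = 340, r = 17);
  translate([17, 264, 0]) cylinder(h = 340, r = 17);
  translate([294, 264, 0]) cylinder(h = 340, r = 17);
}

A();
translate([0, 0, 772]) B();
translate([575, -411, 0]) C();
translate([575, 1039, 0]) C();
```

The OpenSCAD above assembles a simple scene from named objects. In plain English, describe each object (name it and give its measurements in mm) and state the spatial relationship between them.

A is a rectangular dining table. The top is 1461×909×34 mm with its upper surface at z = 772 mm. It stands on four round legs of 72 mm diameter, each leg's bounding box inset 58 mm from the nearest pair of top edges, running from the floor to the underside of the top.

B is a straight ladder. Two 43×48 mm vertical rails, 1695 mm tall, stand 496 mm apart (outside-to-outside) with their front faces coplanar on the −y side. 5 rungs, each 48 mm deep and 32 mm tall, span between the inner faces of the rails, front faces flush with the rails. The lowest rung's underside is at z = 260 mm and rungs are spaced 302 mm apart (underside to underside).

C is a four-legged stool. The seat is a 311×281×40 mm slab whose top surface is at z = 380 mm; four round legs, each 34 mm in diameter, run from the floor (z = 0) to the underside of the seat, each leg's axis is inset half a diameter from the nearest pair of seat edges (so the leg's bounding box is flush with the corner).

The ladder is on top of the table. Two stools sit around the table at the −y, +y sides.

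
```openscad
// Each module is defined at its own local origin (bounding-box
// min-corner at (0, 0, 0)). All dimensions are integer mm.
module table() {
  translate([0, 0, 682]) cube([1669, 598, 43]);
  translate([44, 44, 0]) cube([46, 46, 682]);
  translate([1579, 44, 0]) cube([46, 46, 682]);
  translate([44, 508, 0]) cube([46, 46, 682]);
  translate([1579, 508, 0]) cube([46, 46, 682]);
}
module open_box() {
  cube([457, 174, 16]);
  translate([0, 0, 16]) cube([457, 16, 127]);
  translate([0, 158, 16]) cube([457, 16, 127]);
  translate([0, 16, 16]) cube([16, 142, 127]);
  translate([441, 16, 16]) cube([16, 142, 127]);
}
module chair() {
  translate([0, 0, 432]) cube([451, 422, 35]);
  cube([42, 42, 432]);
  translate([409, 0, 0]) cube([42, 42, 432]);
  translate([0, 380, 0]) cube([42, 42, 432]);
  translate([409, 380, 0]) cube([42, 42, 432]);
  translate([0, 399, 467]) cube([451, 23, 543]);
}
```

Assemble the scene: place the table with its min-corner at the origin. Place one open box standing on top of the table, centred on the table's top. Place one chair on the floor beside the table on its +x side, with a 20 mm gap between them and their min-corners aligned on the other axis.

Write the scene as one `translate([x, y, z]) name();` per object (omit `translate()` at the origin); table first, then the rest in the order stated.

table();
translate([606, 212, 725]) open_box();
translate([1689, 0, 0]) chair();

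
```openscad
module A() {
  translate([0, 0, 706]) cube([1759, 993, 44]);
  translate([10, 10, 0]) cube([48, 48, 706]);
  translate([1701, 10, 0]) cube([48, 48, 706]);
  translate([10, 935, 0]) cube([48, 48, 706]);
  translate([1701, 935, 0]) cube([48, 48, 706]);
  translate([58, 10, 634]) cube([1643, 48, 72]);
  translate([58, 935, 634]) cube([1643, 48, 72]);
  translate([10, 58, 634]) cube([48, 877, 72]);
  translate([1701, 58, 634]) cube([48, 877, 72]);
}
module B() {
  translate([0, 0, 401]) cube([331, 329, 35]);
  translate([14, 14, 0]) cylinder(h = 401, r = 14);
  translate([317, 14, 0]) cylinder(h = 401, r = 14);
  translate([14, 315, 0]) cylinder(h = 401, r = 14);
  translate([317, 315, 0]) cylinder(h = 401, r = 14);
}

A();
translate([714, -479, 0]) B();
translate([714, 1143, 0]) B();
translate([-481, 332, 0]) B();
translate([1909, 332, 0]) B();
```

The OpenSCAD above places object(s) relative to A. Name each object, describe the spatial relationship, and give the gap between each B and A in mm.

Each stool's nearest face is 150 mm from the table's bounding box.

A is a table. B is a stool. Four stools sit around the table at the −y, +y, −x, +x sides. The gap between each stool and the table is 150 mm.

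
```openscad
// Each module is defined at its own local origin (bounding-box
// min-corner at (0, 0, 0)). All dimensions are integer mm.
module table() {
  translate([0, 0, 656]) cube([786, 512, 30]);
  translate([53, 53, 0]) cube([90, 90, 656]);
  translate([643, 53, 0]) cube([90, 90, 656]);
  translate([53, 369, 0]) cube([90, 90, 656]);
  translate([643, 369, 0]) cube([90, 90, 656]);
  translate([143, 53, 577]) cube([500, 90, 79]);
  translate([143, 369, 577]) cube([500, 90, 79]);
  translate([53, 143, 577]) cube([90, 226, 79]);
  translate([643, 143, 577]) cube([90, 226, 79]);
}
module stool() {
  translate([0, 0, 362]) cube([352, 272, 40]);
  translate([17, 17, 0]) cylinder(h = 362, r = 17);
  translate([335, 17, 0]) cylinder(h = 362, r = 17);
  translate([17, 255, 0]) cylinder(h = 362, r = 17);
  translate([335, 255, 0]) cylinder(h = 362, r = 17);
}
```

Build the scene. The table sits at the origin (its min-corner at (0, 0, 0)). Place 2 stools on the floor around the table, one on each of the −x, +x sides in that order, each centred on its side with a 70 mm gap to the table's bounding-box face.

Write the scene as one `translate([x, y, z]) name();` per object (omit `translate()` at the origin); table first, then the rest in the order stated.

table();
translate([-422, 120, 0]) stool();
translate([856, 120, 0]) stool();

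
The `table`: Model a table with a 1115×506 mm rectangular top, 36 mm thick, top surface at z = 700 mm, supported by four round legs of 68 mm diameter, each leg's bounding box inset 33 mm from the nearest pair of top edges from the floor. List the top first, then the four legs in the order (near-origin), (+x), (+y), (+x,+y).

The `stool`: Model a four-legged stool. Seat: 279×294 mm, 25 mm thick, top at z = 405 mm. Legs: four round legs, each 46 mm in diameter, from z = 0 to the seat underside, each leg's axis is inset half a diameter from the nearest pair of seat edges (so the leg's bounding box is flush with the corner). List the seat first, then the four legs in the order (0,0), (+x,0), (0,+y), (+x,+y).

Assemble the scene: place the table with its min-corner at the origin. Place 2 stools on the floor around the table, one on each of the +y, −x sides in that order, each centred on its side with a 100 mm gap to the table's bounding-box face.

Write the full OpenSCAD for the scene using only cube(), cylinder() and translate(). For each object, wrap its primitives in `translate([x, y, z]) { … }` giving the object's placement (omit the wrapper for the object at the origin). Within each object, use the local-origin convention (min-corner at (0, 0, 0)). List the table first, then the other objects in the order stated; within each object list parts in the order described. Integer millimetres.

translate([0, 0, 664]) cube([1115, 506, 36]);
translate([67, 67, 0]) cylinder(h = 664, r = 34);
translate([1048, 67, 0]) cylinder(h = 664, r = 34);
translate([67, 439, 0]) cylinder(h = 664, r = 34);
translate([1048, 439, 0]) cylinder(h = 664, r = 34);
translate([418, 606, 0]) {
  translate([0, 0, 380]) cube([279, 294, 25]);
  translate([23, 23, 0]) cylinder(h = 380, r = 23);
  translate([256, 23, 0]) cylinder(h = 380, r = 23);
  translate([23, 271, 0]) cylinder(h = 380, r = 23);
  translate([256, 271, 0]) cylinder(h = 380, r = 23);
}
translate([-379, 106, 0]) {
  translate([0, 0, 380]) cube([279, 294, 25]);
  translate([23, 23, 0]) cylinder(h = 380, r = 23);
  translate([256, 23, 0]) cylinder(h = 380, r = 23);
  translate([23, 271, 0]) cylinder(h = 380, r = 23);
  translate([256, 271, 0]) cylinder(h = 380, r = 23);
}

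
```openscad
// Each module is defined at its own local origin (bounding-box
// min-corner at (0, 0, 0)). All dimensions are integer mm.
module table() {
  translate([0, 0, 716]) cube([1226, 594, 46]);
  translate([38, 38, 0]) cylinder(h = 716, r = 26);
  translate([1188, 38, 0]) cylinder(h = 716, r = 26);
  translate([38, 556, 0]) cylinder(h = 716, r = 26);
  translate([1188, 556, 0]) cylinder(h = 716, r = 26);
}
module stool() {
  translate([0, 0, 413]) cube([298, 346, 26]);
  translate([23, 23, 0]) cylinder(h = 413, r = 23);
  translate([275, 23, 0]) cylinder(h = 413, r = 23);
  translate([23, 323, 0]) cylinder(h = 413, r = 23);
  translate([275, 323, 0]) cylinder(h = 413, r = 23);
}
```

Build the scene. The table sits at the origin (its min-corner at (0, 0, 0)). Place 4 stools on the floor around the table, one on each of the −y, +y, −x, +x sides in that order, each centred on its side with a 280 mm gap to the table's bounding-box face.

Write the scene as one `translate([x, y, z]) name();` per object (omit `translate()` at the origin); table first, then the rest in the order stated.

table();
translate([464, -626, 0]) stool();
translate([464, 874, 0]) stool();
translate([-578, 124, 0]) stool();
translate([1506, 124, 0]) stool();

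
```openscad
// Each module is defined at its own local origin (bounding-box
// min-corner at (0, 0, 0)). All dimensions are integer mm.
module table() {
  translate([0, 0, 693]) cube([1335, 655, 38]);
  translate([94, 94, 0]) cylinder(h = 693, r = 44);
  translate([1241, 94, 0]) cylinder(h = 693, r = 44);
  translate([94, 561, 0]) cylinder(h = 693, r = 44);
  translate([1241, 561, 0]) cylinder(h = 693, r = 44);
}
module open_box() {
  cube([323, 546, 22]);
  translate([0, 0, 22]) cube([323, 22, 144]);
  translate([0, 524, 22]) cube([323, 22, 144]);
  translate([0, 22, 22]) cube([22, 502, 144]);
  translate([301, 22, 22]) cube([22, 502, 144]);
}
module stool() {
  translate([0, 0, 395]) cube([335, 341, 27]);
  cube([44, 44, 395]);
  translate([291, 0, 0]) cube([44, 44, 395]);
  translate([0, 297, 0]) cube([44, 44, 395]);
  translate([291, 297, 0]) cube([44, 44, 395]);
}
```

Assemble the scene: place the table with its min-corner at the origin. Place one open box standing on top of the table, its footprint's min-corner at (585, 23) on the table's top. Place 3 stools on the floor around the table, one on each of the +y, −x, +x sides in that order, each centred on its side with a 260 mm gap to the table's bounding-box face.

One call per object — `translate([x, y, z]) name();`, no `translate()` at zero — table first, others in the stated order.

table();
translate([585, 23, 731]) open_box();
translate([500, 915, 0]) stool();
translate([-595, 157, 0]) stool();
translate([1595, 157, 0]) stool();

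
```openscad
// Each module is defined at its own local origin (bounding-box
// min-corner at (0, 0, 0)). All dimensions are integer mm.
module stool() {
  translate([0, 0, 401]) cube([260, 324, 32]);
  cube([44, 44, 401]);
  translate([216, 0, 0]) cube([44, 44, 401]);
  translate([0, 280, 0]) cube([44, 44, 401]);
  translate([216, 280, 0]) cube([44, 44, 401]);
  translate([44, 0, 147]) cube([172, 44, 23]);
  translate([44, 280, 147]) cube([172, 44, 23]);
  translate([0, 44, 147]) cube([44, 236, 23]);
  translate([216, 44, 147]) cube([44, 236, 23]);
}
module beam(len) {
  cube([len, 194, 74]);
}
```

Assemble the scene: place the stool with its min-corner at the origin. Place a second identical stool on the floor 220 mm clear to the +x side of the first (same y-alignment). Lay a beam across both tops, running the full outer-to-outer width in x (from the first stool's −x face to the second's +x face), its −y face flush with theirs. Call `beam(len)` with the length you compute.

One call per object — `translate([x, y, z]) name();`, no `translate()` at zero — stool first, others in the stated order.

stool();
translate([480, 0, 0]) stool();
translate([0, 0, 433]) beam(740);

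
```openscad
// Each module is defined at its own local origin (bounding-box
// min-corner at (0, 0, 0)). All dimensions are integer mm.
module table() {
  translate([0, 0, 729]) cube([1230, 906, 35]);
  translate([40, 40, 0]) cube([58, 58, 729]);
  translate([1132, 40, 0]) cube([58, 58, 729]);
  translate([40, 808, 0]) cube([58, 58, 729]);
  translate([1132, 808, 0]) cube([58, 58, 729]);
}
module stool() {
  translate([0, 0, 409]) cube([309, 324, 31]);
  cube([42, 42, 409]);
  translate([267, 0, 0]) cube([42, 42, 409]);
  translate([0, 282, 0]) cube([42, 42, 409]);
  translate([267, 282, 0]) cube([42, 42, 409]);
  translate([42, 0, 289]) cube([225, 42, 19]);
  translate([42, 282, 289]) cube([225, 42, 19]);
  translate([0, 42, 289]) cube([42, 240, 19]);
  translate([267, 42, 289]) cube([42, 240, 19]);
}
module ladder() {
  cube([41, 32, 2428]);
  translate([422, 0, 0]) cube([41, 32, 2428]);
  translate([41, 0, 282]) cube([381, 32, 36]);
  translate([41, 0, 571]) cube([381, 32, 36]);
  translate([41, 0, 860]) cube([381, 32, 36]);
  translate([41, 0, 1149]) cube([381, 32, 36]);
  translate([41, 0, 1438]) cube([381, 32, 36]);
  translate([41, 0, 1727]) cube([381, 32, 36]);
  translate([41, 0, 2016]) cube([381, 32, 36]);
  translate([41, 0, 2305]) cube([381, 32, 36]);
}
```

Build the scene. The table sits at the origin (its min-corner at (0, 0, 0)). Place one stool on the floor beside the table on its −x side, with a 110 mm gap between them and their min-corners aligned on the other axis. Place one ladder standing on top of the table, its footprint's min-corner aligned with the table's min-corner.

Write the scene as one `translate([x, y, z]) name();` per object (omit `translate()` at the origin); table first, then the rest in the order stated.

table();
translate([-419, 0, 0]) stool();
translate([0, 0, 764]) ladder();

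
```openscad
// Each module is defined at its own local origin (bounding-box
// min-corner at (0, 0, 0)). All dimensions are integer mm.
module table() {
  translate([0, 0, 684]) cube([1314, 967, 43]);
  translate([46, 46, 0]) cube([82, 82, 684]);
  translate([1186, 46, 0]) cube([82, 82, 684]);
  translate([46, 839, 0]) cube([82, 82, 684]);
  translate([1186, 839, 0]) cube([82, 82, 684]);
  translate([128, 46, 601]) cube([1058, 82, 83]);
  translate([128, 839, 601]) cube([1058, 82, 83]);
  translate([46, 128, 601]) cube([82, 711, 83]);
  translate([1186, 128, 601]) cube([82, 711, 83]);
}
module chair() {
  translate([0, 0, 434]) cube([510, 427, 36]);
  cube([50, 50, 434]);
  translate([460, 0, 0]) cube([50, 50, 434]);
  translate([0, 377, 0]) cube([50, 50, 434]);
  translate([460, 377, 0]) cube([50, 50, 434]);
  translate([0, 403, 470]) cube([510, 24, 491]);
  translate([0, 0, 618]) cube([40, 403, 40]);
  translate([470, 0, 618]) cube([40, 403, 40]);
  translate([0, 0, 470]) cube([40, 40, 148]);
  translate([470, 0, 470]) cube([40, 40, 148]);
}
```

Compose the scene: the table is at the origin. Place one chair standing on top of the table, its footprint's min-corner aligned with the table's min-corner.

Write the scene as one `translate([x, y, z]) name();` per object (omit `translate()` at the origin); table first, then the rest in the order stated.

table();
translate([0, 0, 727]) chair();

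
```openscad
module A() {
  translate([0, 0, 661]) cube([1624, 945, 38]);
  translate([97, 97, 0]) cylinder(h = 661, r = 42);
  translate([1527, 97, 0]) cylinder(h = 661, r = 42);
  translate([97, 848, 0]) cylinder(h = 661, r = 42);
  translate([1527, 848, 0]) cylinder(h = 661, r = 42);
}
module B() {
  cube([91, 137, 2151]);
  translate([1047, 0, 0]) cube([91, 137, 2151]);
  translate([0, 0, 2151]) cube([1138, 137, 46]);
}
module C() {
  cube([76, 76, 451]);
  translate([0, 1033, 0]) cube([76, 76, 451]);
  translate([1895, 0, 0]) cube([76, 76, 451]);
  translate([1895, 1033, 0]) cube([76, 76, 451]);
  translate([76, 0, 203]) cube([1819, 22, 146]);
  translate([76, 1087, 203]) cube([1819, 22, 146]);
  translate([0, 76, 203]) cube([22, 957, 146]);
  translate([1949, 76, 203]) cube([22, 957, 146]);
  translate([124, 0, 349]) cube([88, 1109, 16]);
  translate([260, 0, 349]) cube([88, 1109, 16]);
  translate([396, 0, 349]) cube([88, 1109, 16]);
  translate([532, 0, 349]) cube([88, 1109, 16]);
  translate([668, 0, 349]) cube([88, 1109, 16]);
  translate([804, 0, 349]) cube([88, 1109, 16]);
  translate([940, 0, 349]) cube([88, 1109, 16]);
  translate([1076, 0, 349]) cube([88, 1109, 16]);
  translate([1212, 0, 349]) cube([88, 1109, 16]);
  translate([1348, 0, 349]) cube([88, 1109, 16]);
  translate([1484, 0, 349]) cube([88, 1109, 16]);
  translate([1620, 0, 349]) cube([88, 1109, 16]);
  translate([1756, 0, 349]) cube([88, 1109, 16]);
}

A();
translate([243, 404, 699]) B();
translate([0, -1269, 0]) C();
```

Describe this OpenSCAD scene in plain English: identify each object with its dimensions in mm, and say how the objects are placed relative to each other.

A is a table with a 1624×945 mm rectangular top, 38 mm thick, top surface at z = 699 mm, supported by four round legs of 84 mm diameter, each leg's bounding box inset 55 mm from the nearest pair of top edges, running from the floor.

B is a rectangular door frame: two vertical jambs of 91×137 mm section, 2151 mm tall, with a clear opening 956 mm wide between their inner faces. A header 46 mm tall and 137 mm deep lies on top of the jambs and spans the full outside width.

C is a bed frame 1971 mm long (x) by 1109 mm wide (y). Four 76×76 mm corner posts, 451 mm tall, at the corners of the footprint. Four rails of 22 mm thickness and 146 mm height run between adjacent posts with their undersides at z = 203 mm, their outer faces flush with the outside of the frame (the two x-running rails run between the posts' inner faces; the two y-running rails run between the posts' inner faces). 13 slats, each 88 mm wide (x) and 16 mm thick, lie across the top of the two x-running rails, running the full 1109 mm width of the frame in y; the slats are evenly spaced along x between the inner faces of the end posts with equal gaps (rounded down to the nearest mm) at the −x end and between each pair — any rounding remainder accumulates at the +x end.

The door frame is on top of the table, centred. The bed frame is on the floor beside the table on its −y side.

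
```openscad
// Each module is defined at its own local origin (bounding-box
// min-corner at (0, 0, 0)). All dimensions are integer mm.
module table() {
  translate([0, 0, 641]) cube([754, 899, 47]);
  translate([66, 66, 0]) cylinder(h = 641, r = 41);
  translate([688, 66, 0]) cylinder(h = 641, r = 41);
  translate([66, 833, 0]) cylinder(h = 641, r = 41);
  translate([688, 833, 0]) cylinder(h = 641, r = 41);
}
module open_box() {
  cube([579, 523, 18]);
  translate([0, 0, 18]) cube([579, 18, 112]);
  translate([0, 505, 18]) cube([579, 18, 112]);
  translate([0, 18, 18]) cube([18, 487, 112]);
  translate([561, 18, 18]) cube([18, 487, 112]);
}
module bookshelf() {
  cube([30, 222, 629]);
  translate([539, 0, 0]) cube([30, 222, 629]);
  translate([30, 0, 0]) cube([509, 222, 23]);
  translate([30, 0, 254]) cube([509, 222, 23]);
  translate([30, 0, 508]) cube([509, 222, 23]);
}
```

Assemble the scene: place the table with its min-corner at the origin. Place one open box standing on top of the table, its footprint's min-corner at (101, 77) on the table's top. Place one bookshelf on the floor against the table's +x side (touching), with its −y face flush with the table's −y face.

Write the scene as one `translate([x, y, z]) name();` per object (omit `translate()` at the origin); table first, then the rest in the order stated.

table();
translate([101, 77, 688]) open_box();
translate([754, 0, 0]) bookshelf();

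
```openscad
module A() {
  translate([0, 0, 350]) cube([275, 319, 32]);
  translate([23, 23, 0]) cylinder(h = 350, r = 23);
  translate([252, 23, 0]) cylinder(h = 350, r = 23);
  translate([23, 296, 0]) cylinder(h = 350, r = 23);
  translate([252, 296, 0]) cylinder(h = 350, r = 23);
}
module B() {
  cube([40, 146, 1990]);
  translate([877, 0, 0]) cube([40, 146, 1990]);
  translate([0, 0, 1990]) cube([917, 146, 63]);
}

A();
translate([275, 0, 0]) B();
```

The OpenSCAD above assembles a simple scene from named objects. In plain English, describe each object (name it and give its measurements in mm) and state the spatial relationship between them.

A is a four-legged stool. The seat is 275×319 mm, 32 mm thick, top at z = 382 mm. It stands on four round legs, each 46 mm in diameter, from z = 0 to the seat underside, each leg's axis is inset half a diameter from the nearest pair of seat edges (so the leg's bounding box is flush with the corner).

B is a door frame. The clear opening is 837 mm wide and 1990 mm high. Two 40 mm wide jambs, 146 mm deep, stand either side of the opening from the floor to the top of the opening. A 63 mm thick head sits across the top of both jambs, spanning the full outside width of the frame.

The door frame is against the stool's +x side, with their −y faces flush.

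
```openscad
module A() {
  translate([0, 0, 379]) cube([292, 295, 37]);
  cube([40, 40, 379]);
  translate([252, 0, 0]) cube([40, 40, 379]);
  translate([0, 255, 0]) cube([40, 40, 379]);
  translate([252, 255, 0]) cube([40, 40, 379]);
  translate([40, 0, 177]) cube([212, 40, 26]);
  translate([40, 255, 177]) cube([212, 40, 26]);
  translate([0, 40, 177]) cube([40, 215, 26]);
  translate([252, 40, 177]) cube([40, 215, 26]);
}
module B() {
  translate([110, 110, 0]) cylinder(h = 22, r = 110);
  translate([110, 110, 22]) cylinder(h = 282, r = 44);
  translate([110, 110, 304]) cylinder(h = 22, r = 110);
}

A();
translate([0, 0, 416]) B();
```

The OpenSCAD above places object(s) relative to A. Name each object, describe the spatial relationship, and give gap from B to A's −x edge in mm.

A is a stool. B is a spool. The spool is on top of the stool. The gap from the spool to the stool's −x edge is 0 mm.

The spool's min-x is at 0; the stool's min-x is 0; gap = 0 mm.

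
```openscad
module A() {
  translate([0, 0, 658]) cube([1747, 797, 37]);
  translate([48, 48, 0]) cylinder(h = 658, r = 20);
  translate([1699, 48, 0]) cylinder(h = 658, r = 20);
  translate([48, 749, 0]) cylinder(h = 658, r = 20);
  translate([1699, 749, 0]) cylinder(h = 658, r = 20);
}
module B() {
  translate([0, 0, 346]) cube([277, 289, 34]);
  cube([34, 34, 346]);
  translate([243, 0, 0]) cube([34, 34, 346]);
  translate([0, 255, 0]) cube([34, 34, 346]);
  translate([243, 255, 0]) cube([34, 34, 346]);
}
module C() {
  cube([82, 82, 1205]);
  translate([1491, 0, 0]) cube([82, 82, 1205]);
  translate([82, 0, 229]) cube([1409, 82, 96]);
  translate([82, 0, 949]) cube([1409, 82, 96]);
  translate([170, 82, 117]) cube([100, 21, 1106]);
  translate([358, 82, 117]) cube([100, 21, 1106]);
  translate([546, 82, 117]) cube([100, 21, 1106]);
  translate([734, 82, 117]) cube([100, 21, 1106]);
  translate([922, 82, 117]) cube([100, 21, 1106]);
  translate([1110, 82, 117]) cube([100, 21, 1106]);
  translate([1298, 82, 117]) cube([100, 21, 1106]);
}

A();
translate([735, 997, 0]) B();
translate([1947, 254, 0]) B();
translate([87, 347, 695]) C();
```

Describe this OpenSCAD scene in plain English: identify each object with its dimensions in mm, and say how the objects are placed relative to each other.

A is a table: top 1747 mm (x) × 797 mm (y), 37 mm thick, upper face at z = 695 mm, on four round legs of 40 mm diameter, each leg's bounding box inset 28 mm from the nearest pair of top edges, running from z = 0 to the bottom of the top.

B is a simple wooden stool: a rectangular seat 277 mm (x) by 289 mm (y), 34 mm thick, top face at z = 380 mm, on four square legs, each 34×34 mm in cross-section. The legs rest on z = 0, each flush with a corner of the seat.

C is a fence section. Two 82×82 mm posts, 1205 mm tall, stand on the floor with a clear span of 1409 mm between their inner faces. Two horizontal rails of 82×96 mm section span the gap between the posts with their undersides at z = 229 mm and z = 949 mm, flush with the posts' −y face. 7 pickets, each 100 mm wide, 21 mm thick and 1106 mm tall, are fixed to the +y face of the rails with their bottoms at z = 117 mm, evenly spaced across the span with equal gaps (rounded down to the nearest mm) at the −x end and between each pair — any rounding remainder accumulates at the +x end.

Two stools sit around the table at the +y, +x sides. The fence section is on top of the table, centred.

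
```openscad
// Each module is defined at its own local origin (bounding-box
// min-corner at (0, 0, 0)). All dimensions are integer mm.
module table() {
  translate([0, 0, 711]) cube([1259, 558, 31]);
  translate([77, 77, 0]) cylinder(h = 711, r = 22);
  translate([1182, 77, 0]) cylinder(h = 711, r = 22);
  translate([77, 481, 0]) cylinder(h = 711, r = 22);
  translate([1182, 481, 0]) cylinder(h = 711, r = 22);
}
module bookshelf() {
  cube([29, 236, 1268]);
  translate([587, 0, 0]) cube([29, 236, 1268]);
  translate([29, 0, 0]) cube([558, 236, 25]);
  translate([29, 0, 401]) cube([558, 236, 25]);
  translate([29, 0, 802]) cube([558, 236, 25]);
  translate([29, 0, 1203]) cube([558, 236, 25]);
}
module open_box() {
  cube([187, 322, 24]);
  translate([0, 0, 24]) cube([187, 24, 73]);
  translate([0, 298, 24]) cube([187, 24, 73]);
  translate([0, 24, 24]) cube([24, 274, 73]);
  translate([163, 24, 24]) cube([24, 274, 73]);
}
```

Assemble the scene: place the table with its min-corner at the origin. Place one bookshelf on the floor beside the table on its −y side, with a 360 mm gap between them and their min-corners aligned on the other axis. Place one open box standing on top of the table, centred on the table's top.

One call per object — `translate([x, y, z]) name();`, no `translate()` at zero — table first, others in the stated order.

table();
translate([0, -596, 0]) bookshelf();
translate([536, 118, 742]) open_box();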